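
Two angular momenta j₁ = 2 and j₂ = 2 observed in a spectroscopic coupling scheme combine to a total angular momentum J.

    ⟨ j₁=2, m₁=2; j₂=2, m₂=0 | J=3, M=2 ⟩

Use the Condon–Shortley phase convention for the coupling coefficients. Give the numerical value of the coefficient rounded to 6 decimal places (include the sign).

j₁+j₂−J=1  J+j₁−j₂=3  J−j₁+j₂=3  j₁+j₂+J+1=8
(j₁±m₁, j₂±m₂, J±M) = (4,0,2,2,5,1)
P² = 72
sum k=0..0:
  [0] +1/12 = 1/12
S = 1/12
C² = P²·S² = 1/2 ; C = +0.707107

+0.707107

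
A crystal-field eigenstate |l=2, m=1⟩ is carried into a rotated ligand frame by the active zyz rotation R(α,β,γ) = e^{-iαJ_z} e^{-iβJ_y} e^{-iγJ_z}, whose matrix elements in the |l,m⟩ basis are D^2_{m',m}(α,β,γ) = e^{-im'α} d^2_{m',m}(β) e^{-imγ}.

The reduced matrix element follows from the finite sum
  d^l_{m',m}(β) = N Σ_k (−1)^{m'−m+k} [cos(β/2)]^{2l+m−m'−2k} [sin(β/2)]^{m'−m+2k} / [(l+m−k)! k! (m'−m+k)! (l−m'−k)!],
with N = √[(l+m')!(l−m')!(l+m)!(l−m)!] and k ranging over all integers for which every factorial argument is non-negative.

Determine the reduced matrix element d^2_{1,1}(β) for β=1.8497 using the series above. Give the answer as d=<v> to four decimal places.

d^2_{1,1}(β=1.8497) via the finite sum:
With c≡cos(β/2)=0.601954 and s≡sin(β/2)=0.798530, N=[6·1·6·1]^{1/2}=6.000000
k: max(0,(1)−(1))=0 … min(2+(1),2−(1))=1
  k=0: (−1)^0·6.0000/(6)·0.6020^4·0.7985^0 = +0.131297
  k=1: (−1)^1·6.0000/(2)·0.6020^2·0.7985^2 = -0.693157
d^2_{1,1}(1.8497) = +0.131297 -0.693157 = -0.561860

d=-0.5619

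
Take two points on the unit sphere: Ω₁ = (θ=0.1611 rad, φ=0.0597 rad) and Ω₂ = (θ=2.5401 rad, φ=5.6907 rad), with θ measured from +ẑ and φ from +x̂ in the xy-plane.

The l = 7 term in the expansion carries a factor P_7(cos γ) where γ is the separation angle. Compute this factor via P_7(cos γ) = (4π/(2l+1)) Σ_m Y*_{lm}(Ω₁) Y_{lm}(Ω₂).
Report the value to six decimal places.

Expand P_7 via completeness: Σ_{m} conj(Y_{7,m}) at Ω₁ times Y_{7,m} at Ω₂ —
  m=-7: Y*=+0.000001+0.000001i  Y=-0.004974-0.007847i  product -0.000000-0.000000i
  m=-6: Y*=+0.000029+0.000011i  Y=+0.046384+0.020343i  product +0.000001+0.000001i
  m=-5: Y*=+0.000434+0.000134i  Y=-0.164185+0.029735i  product -0.000075-0.000009i
  m=-4: Y*=+0.004503+0.001096i  Y=+0.259571-0.252531i  product +0.001446-0.000853i
  m=-3: Y*=+0.033443+0.006054i  Y=-0.099610+0.475119i  product -0.006208+0.015286i
  m=-2: Y*=+0.171877+0.020620i  Y=-0.098014-0.241304i  product -0.011871-0.043496i
  m=-1: Y*=+0.546163+0.032645i  Y=-0.216148-0.145503i  product -0.113302-0.086524i
  m=+0: Y*=+0.729832-0.000000i  Y=+0.357220+0.000000i  product +0.260711+0.000000i
  m=+1: Y*=-0.546163+0.032645i  Y=+0.216148-0.145503i  product -0.113302+0.086524i
  m=+2: Y*=+0.171877-0.020620i  Y=-0.098014+0.241304i  product -0.011871+0.043496i
  m=+3: Y*=-0.033443+0.006054i  Y=+0.099610+0.475119i  product -0.006208-0.015286i
  m=+4: Y*=+0.004503-0.001096i  Y=+0.259571+0.252531i  product +0.001446+0.000853i
  m=+5: Y*=-0.000434+0.000134i  Y=+0.164185+0.029735i  product -0.000075+0.000009i
  m=+6: Y*=+0.000029-0.000011i  Y=+0.046384-0.020343i  product +0.000001-0.000001i
  m=+7: Y*=-0.000001+0.000001i  Y=+0.004974-0.007847i  product -0.000000+0.000000i
Total Σ_m = +0.000693-0.000000i. Multiply by 0.837758: +0.000581-0.000000i. P_7(cos γ) = 0.000581

0.000581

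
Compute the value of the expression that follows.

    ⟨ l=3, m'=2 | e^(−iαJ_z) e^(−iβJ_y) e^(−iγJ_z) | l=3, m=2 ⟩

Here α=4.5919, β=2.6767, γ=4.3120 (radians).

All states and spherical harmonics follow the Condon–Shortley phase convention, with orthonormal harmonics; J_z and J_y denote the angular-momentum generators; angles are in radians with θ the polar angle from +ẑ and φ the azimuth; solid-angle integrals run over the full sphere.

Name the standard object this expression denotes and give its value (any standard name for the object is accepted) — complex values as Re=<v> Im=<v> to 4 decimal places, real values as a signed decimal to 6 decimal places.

This is a Wigner D-matrix element — the rotation-matrix element ⟨l m'| R(α,β,γ) |l m⟩ in the angular-momentum basis.
D^3_{2,2}(4.5919,2.6767,4.3120) = e^{-i·2·4.5919}·d^3_{2,2}(2.6767)·e^{-i·2·4.3120}. Compute d first:
Half-angle: c=0.230359, s=0.973106. N=√(120·1·120·1)=120.000000
The bounds max(0,m−m')=0 and min(l+m,l−m')=1 give 2 terms
  k=0: (−1)^0·120.0000/(120)·0.2304^6·0.9731^0 = +0.000149
  k=1: (−1)^1·120.0000/(24)·0.2304^4·0.9731^2 = -0.013332
d^3_{2,2}(2.6767) = +0.000149 -0.013332 = -0.013183
D = (-0.971105-0.238652i)·(-0.013183)·(-0.696148-0.717898i) = -0.006654-0.011381i

Wigner D-matrix element, Re=-0.0067 Im=-0.0114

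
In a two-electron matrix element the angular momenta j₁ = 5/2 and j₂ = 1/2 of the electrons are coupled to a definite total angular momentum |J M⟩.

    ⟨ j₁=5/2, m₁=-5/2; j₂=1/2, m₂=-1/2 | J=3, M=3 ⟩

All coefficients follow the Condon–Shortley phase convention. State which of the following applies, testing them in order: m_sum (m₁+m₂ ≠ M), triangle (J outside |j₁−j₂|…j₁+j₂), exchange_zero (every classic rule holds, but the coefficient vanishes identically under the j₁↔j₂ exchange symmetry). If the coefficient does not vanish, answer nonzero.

m-sum: m₁+m₂ = -5/2+(-1/2) = -3, M = 3  ✗ ⇒ coefficient is 0

m_sum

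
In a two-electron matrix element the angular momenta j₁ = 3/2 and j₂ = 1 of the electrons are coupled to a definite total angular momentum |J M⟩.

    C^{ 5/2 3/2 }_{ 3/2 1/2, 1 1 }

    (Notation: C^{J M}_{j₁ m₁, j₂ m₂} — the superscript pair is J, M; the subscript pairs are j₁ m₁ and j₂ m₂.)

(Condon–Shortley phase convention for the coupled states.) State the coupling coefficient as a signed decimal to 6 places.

+0.774597  (= +√(3/5))

j₁+j₂−J=0  J+j₁−j₂=3  J−j₁+j₂=2  j₁+j₂+J+1=6
(j₁±m₁, j₂±m₂, J±M) = (2,1,2,0,4,1)
P² = 48/5
sum k=0..0:
  [0] +1/4 = 1/4
S = 1/4
C² = P²·S² = 3/5 ; C = +0.774597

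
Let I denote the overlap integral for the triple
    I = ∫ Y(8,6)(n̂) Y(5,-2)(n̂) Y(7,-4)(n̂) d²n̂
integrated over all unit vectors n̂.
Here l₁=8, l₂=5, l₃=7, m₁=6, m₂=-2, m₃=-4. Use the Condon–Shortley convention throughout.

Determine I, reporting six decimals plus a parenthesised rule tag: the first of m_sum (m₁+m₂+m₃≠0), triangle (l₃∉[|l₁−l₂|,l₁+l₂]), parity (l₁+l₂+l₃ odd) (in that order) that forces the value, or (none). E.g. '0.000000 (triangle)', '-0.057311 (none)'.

0.099372 (none)

Checks pass: Σm=0; 20 even; l₃=7∈[3,13].
(2·8+1)(2·5+1)(2·7+1) = 2805
Δ: 6! 10! 4! / 21! → 1/814773960
sum: t=1:−1/87091200 t=2:+1/4976640 t=3:−1/2073600 t=4:+1/4976640 t=5:−1/87091200 = -1/9676800
3j²(8 5 7; 0 0 0) = Δ·Π!·Σ² = 360/46189  (sign +1)
sum: t=0:+1/348364800 t=1:−1/174182400 t=2:+1/1045094400 = -1/522547200
3j²(8 5 7; 6 -2 -4) = Δ·Π!·Σ² = 11/1938  (sign +1)
combine: 4πI² = 2805·360/46189·11/1938 = 9900/79781
take √, sign +1: I = 0.09937175
No selection rule forces the value: the integral is nonzero (none).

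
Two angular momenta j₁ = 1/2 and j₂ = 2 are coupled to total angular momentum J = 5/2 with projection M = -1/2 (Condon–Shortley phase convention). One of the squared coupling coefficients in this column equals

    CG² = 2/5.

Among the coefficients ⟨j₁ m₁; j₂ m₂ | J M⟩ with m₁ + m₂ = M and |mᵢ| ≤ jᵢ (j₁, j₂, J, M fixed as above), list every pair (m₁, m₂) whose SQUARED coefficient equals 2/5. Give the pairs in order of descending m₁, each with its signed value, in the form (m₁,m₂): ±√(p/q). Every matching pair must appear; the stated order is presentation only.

Admissible pairs with m₁+m₂ = M = -1/2: (-1/2,0), (1/2,-1)
  (m₁,m₂)=(1/2,-1): CG² = 2/5, CG = +√(2/5)   ← matches the target
  (m₁,m₂)=(-1/2,0): CG² = 3/5, CG = +√(3/5)
Pairs with CG² = 2/5: (1/2,-1): +√(2/5)

(1/2,-1): +√(2/5)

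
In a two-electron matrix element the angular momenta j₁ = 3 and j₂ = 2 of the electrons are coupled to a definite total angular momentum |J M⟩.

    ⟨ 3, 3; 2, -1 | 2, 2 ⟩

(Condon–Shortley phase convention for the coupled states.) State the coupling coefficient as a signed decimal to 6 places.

j₁+j₂−J=3  J+j₁−j₂=3  J−j₁+j₂=1  j₁+j₂+J+1=8
(j₁±m₁, j₂±m₂, J±M) = (6,0,1,3,4,0)
P² = 3240/7
sum k=0..0:
  [0] +1/36 = 1/36
S = 1/36
C² = P²·S² = 5/14 ; C = +0.597614

+0.597614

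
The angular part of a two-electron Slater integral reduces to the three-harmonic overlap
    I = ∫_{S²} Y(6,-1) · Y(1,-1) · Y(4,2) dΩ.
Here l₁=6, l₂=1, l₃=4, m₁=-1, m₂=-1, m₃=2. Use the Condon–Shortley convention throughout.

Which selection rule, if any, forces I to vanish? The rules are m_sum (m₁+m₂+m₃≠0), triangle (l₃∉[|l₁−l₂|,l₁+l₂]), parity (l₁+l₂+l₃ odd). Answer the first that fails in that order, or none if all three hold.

Σmᵢ = 0  ✓
l₃∈[|l₁−l₂|,l₁+l₂]=[5,7] required, l₃=4 fails  ✗
Σlᵢ = 11 ⇒ odd

triangle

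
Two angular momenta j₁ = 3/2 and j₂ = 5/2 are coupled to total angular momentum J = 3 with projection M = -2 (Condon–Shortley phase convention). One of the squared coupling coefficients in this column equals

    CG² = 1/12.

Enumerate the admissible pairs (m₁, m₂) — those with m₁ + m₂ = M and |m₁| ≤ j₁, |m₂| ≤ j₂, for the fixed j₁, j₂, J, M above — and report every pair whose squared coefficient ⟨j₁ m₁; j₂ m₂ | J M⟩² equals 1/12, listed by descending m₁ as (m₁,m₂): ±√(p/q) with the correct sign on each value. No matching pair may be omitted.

Admissible pairs with m₁+m₂ = M = -2: (-3/2,-1/2), (-1/2,-3/2), (1/2,-5/2)
  (m₁,m₂)=(1/2,-5/2): CG² = 5/12, CG = +√(5/12)
  (m₁,m₂)=(-1/2,-3/2): CG² = 1/12, CG = +√(1/12)   ← matches the target
  (m₁,m₂)=(-3/2,-1/2): CG² = 1/2, CG = −√(1/2)
Pairs with CG² = 1/12: (-1/2,-3/2): +√(1/12)

(-1/2,-3/2): +√(1/12)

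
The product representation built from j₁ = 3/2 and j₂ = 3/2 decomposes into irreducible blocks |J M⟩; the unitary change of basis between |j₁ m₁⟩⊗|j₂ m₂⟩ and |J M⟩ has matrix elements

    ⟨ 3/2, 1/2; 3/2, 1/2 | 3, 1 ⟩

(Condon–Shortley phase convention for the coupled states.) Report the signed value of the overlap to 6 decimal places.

triangle: 0!×3!×3!/7! = 36/5040
(j±m)!: 2!×1!×2!×1!×4!×2! = 192
prefactor² = (2J+1)×Δ×N² = 48/5
  k=0: +1/(0!×0!×1!×2!×2!×1!) = 1/4
Σ = 1/4  ⇒  CG² = 48/5×(1/4)² = 3/5
CG = +√(3/5) = +0.774597

+0.774597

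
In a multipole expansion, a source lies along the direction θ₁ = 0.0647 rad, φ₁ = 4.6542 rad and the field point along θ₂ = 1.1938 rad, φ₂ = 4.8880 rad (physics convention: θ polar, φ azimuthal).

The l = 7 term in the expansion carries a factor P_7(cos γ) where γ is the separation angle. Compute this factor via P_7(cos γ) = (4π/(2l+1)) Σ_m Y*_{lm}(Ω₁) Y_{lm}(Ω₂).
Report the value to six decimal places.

Expand P_7 via completeness: Σ_{m} conj(Y_{7,m}) at Ω₁ times Y_{7,m} at Ω₂ —
  [-7]  conj(Y_{7,-7})(Ω₁) = 0.00000 + 0.00000j ; Y_{7,-7}(Ω₂) = -0.28302 - 0.10060j ; Δ = -0.00000 - 0.00000j
  [-6]  conj(Y_{7,-6})(Ω₁) = -0.00000 + 0.00000j ; Y_{7,-6}(Ω₂) = -0.21999 + 0.38679j ; Δ = 0.00000 - 0.00000j
  [-5]  conj(Y_{7,-5})(Ω₁) = -0.00000 - 0.00000j ; Y_{7,-5}(Ω₂) = 0.14945 + 0.12404j ; Δ = 0.00000 - 0.00000j
  [-4]  conj(Y_{7,-4})(Ω₁) = 0.00012 - 0.00003j ; Y_{7,-4}(Ω₂) = -0.19081 + 0.16152j ; Δ = -0.00002 + 0.00003j
  [-3]  conj(Y_{7,-3})(Ω₁) = 0.00041 + 0.00233j ; Y_{7,-3}(Ω₂) = 0.14835 + 0.25504j ; Δ = -0.00053 + 0.00045j
  [-2]  conj(Y_{7,-2})(Ω₁) = -0.03064 + 0.00358j ; Y_{7,-2}(Ω₂) = -0.12713 + 0.04658j ; Δ = 0.00373 - 0.00188j
  [-1]  conj(Y_{7,-1})(Ω₁) = -0.01494 - 0.25647j ; Y_{7,-1}(Ω₂) = 0.05470 + 0.30828j ; Δ = 0.07825 - 0.01863j
  [+0]  conj(Y_{7,0})(Ω₁) = 1.02944 + 0.00000j ; Y_{7,0}(Ω₂) = -0.09982 + 0.00000j ; Δ = -0.10276 + 0.00000j
  [+1]  conj(Y_{7,1})(Ω₁) = 0.01494 - 0.25647j ; Y_{7,1}(Ω₂) = -0.05470 + 0.30828j ; Δ = 0.07825 + 0.01863j
  [+2]  conj(Y_{7,2})(Ω₁) = -0.03064 - 0.00358j ; Y_{7,2}(Ω₂) = -0.12713 - 0.04658j ; Δ = 0.00373 + 0.00188j
  [+3]  conj(Y_{7,3})(Ω₁) = -0.00041 + 0.00233j ; Y_{7,3}(Ω₂) = -0.14835 + 0.25504j ; Δ = -0.00053 - 0.00045j
  [+4]  conj(Y_{7,4})(Ω₁) = 0.00012 + 0.00003j ; Y_{7,4}(Ω₂) = -0.19081 - 0.16152j ; Δ = -0.00002 - 0.00003j
  [+5]  conj(Y_{7,5})(Ω₁) = 0.00000 - 0.00000j ; Y_{7,5}(Ω₂) = -0.14945 + 0.12404j ; Δ = 0.00000 + 0.00000j
  [+6]  conj(Y_{7,6})(Ω₁) = -0.00000 - 0.00000j ; Y_{7,6}(Ω₂) = -0.21999 - 0.38679j ; Δ = 0.00000 + 0.00000j
  [+7]  conj(Y_{7,7})(Ω₁) = -0.00000 + 0.00000j ; Y_{7,7}(Ω₂) = 0.28302 - 0.10060j ; Δ = -0.00000 + 0.00000j
Accumulated sum 0.06009 + 0.00000j; after 4π/(2l+1) scaling, 0.05034 + 0.00000j ⇒ P_7 = 0.050339

0.050339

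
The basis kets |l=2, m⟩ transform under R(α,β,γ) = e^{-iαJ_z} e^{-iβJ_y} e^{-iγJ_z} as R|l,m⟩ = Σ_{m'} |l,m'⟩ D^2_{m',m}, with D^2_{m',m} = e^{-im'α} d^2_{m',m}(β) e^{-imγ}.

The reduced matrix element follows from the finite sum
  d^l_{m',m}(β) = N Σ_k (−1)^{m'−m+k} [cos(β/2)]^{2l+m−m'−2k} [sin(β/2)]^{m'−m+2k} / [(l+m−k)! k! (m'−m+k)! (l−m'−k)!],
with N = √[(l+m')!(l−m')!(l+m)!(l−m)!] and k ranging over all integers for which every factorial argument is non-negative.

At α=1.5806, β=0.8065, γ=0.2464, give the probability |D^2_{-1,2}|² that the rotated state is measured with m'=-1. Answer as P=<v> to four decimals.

D^2_{-1,2}(1.5806,0.8065,0.2464) = e^{-i·-1·1.5806}·d^2_{-1,2}(0.8065)·e^{-i·2·0.2464}. Compute d first:
With c≡cos(β/2)=0.919791 and s≡sin(β/2)=0.392410, N=[1·6·24·1]^{1/2}=12.000000
k∈{3} keeps every argument non-negative
  k=3: (−1)^0·12.0000/(6)·0.9198^1·0.3924^3 = +0.111157
d^2_{-1,2}(0.8065) = +0.111157
|D^2_{-1,2}|² = |d^2_{-1,2}(β)|² = (+0.111157)² = 0.012356 (the z-rotation phases have unit modulus)

P=0.0124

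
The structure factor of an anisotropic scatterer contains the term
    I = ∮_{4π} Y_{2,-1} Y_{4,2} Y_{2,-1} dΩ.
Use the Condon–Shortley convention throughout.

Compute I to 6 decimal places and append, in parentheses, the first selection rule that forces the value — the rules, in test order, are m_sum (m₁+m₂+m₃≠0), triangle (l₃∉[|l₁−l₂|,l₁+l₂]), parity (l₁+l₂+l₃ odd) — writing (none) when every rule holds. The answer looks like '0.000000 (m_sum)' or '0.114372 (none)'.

0.254875 (none)

Checks pass: Σm=0; 8 even; l₃=2∈[2,6].
(2·2+1)(2·4+1)(2·2+1) = 225
Δ: 4! 0! 4! / 9! → 1/630
sum: t=2:+1/16 = 1/16
3j²(2 4 2; 0 0 0) = Δ·Π!·Σ² = 2/35  (sign +1)
sum: t=3:−1/36 = -1/36
3j²(2 4 2; -1 2 -1) = Δ·Π!·Σ² = 4/63  (sign +1)
combine: 4πI² = 225·2/35·4/63 = 40/49
take √, sign +1: I = 0.25487487
No selection rule forces the value: the integral is nonzero (none).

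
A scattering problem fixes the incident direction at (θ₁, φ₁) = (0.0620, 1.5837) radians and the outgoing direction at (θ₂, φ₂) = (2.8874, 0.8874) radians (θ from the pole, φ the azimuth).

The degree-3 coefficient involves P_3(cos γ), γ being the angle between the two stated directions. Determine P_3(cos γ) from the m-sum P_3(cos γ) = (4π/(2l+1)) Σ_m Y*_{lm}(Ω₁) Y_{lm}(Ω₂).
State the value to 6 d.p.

Addition theorem: P_3(cos γ) = (4π/7) Σ_m Y*_{lm}(Ω₁) Y_{lm}(Ω₂), m = −3…3:
  term(m=-3) = -0.000000+0.000001i   from Y*(Ω₁)=+0.000004-0.000099i, Y(Ω₂)=-0.005886-0.003060i
  term(m=-2) = -0.000043-0.000241i   from Y*(Ω₁)=-0.003915-0.000101i, Y(Ω₂)=+0.012672+0.061251i
  term(m=-1) = +0.018309+0.015306i   from Y*(Ω₁)=-0.001029+0.079706i, Y(Ω₂)=+0.189036-0.232148i
  term(m=+0) = -0.448692+0.000000i   from Y*(Ω₁)=+0.737769-0.000000i, Y(Ω₂)=-0.608174+0.000000i
  term(m=+1) = +0.018309-0.015306i   from Y*(Ω₁)=+0.001029+0.079706i, Y(Ω₂)=-0.189036-0.232148i
  term(m=+2) = -0.000043+0.000241i   from Y*(Ω₁)=-0.003915+0.000101i, Y(Ω₂)=+0.012672-0.061251i
  term(m=+3) = -0.000000-0.000001i   from Y*(Ω₁)=-0.000004-0.000099i, Y(Ω₂)=+0.005886-0.003060i
Total Σ_m = -0.412161-0.000000i. Multiply by 1.795196: -0.739909-0.000000i. P_3(cos γ) = -0.739909

-0.739909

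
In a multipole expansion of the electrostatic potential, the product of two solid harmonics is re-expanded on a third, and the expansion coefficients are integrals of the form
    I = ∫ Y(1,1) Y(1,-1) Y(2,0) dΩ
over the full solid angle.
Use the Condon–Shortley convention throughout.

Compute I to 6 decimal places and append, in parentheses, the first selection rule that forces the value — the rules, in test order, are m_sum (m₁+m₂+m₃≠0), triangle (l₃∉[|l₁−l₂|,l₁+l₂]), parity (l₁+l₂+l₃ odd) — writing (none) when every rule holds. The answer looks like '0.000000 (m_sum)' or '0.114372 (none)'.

0.126157 (none)

m-sum 0 ✓  L=4 even ✓  0≤2≤2 ✓
Π(2lᵢ+1) = 3×3×5 = 45
triangle coeff Δ(1,1,2) = 1/30
Σ_t [0,0]: t=0:+1/1 = 1/1
(3j)²=2/15 [(1 1 2; 0 0 0)], sign=+1
Σ_t [0,0]: t=0:+1/4 = 1/4
(3j)²=1/30 [(1 1 2; 1 -1 0)], sign=+1
⇒ 4πI² = 1/5
I = (+1)√(1/5/(4π)) = 0.12615663
No selection rule forces the value: the integral is nonzero (none).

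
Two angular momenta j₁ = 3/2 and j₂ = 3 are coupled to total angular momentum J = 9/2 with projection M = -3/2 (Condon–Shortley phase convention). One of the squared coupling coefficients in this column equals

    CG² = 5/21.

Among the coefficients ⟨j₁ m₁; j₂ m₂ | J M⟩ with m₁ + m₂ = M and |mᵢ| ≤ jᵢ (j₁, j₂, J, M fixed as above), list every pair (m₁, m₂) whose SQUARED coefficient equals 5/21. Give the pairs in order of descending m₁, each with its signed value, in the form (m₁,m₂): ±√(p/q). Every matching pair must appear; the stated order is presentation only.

(-3/2,0): +√(5/21)

Admissible pairs with m₁+m₂ = M = -3/2: (-3/2,0), (-1/2,-1), (1/2,-2), (3/2,-3)
  (m₁,m₂)=(3/2,-3): CG² = 1/84, CG = +√(1/84)
  (m₁,m₂)=(1/2,-2): CG² = 3/14, CG = +√(3/14)
  (m₁,m₂)=(-1/2,-1): CG² = 15/28, CG = +√(15/28)
  (m₁,m₂)=(-3/2,0): CG² = 5/21, CG = +√(5/21)   ← matches the target
Pairs with CG² = 5/21: (-3/2,0): +√(5/21)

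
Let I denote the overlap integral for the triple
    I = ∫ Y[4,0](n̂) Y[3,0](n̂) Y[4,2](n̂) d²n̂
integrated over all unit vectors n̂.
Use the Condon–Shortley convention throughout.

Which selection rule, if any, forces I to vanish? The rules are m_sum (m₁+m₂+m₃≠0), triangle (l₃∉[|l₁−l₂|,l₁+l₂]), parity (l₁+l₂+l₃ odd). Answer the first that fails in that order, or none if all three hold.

Σmᵢ = 2  ✗
l₃∈[|l₁−l₂|,l₁+l₂]=[1,7], have l₃=4
Σlᵢ = 11 ⇒ odd

m_sum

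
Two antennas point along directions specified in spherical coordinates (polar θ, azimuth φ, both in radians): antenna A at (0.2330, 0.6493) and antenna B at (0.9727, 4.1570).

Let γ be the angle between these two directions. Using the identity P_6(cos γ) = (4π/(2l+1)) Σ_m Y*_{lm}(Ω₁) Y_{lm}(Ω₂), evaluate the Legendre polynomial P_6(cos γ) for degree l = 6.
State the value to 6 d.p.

0.253511

Addition theorem: P_6(cos γ) = (4π/13) Σ_m Y*_{lm}(Ω₁) Y_{lm}(Ω₂), m = −6…6:
  m=-6: (-0.00005 - 0.00005j) × (0.15109 + 0.02917j) = -0.00001 - 0.00001j  (running Σ = -0.00001 - 0.00001j)
  m=-5: (-0.00106 - 0.00011j) × (-0.12953 - 0.33932j) = 0.00010 + 0.00038j  (running Σ = 0.00009 + 0.00037j)
  m=-4: (-0.00817 + 0.00494j) × (-0.25077 + 0.32935j) = 0.00042 - 0.00393j  (running Σ = 0.00051 - 0.00356j)
  m=-3: (-0.02130 + 0.05378j) × (0.10046 + 0.00961j) = -0.00266 + 0.00520j  (running Σ = -0.00214 + 0.00163j)
  m=-2: (0.06318 + 0.22636j) × (0.13724 + 0.27699j) = -0.05403 + 0.04857j  (running Σ = -0.05617 + 0.05020j)
  m=-1: (0.45518 + 0.34553j) × (0.12072 - 0.19454j) = 0.12217 - 0.04684j  (running Σ = 0.06600 + 0.00336j)
  m=0: (0.51381 + 0.00000j) × (0.25353 + 0.00000j) = 0.13027 + 0.00000j  (running Σ = 0.19626 + 0.00336j)
  m=1: (-0.45518 + 0.34553j) × (-0.12072 - 0.19454j) = 0.12217 + 0.04684j  (running Σ = 0.31843 + 0.05020j)
  m=2: (0.06318 - 0.22636j) × (0.13724 - 0.27699j) = -0.05403 - 0.04857j  (running Σ = 0.26440 + 0.00163j)
  m=3: (0.02130 + 0.05378j) × (-0.10046 + 0.00961j) = -0.00266 - 0.00520j  (running Σ = 0.26175 - 0.00356j)
  m=4: (-0.00817 - 0.00494j) × (-0.25077 - 0.32935j) = 0.00042 + 0.00393j  (running Σ = 0.26217 + 0.00037j)
  m=5: (0.00106 - 0.00011j) × (0.12953 - 0.33932j) = 0.00010 - 0.00038j  (running Σ = 0.26227 - 0.00001j)
  m=6: (-0.00005 + 0.00005j) × (0.15109 - 0.02917j) = -0.00001 + 0.00001j  (running Σ = 0.26226 + 0.00000j)
Accumulated sum 0.26226 + 0.00000j; after 4π/(2l+1) scaling, 0.25351 + 0.00000j ⇒ P_6 = 0.253511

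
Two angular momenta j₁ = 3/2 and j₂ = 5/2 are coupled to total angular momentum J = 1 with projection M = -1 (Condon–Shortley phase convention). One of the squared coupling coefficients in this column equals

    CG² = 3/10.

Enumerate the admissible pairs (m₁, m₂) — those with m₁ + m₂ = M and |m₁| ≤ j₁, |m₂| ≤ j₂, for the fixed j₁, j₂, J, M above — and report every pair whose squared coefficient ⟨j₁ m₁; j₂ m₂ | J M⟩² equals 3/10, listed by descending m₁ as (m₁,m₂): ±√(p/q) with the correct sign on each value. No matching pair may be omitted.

Admissible pairs with m₁+m₂ = M = -1: (-3/2,1/2), (-1/2,-1/2), (1/2,-3/2), (3/2,-5/2)
  (m₁,m₂)=(3/2,-5/2): CG² = 1/2, CG = +√(1/2)
  (m₁,m₂)=(1/2,-3/2): CG² = 3/10, CG = −√(3/10)   ← matches the target
  (m₁,m₂)=(-1/2,-1/2): CG² = 3/20, CG = +√(3/20)
  (m₁,m₂)=(-3/2,1/2): CG² = 1/20, CG = −√(1/20)
Pairs with CG² = 3/10: (1/2,-3/2): −√(3/10)

(1/2,-3/2): −√(3/10)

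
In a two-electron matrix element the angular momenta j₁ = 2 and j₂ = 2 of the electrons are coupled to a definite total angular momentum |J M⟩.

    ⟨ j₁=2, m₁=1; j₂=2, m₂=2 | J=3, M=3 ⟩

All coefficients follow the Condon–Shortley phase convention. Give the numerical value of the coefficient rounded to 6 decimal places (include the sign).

triangle: 1!*3!*3!/8! = 36/40320
(j±m)!: 3!*1!*4!*0!*6!*0! = 103680
prefactor² = (2J+1)*Δ*N² = 648
  k=1: −1/(1!*0!*0!*3!*3!*0!) = -1/36
Σ = -1/36  ⇒  CG² = 648*(-1/36)² = 1/2
CG = −√(1/2) = -0.707107

−√(1/2) = -0.707107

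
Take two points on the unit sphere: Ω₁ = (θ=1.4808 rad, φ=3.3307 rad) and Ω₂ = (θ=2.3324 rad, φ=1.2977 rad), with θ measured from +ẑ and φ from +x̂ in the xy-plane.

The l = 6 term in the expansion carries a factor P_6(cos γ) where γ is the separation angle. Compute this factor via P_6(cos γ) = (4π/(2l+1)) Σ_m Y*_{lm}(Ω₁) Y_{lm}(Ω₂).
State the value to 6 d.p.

Addition theorem: P_6(cos γ) = (4π/13) Σ_m Y*_{lm}(Ω₁) Y_{lm}(Ω₂), m = −6…6:
  [-6]  conj(Y_{6,-6})(Ω₁) = (0.199176, 0.427335) ; Y_{6,-6}(Ω₂) = (0.004702, -0.069260) ; Δ = (0.030534, -0.011786)
  [-5]  conj(Y_{6,-5})(Ω₁) = (-0.086264, -0.119499) ; Y_{6,-5}(Ω₂) = (-0.224481, 0.046748) ; Δ = (0.024951, 0.022793)
  [-4]  conj(Y_{6,-4})(Ω₁) = (-0.232624, -0.219522) ; Y_{6,-4}(Ω₂) = (0.190991, 0.368287) ; Δ = (0.036418, -0.127599)
  [-3]  conj(Y_{6,-3})(Ω₁) = (0.141992, 0.090477) ; Y_{6,-3}(Ω₂) = (0.278688, -0.260411) ; Δ = (0.063133, -0.011761)
  [-2]  conj(Y_{6,-2})(Ω₁) = (0.257226, 0.102207) ; Y_{6,-2}(Ω₂) = (0.012845, 0.007808) ; Δ = (0.002506, 0.003321)
  [-1]  conj(Y_{6,-1})(Ω₁) = (-0.172396, -0.032996) ; Y_{6,-1}(Ω₂) = (0.100040, -0.357165) ; Δ = (-0.029031, 0.058273)
  [+0]  conj(Y_{6,0})(Ω₁) = (-0.265229, -0.000000) ; Y_{6,0}(Ω₂) = (-0.094475, 0.000000) ; Δ = (0.025057, 0.000000)
  [+1]  conj(Y_{6,1})(Ω₁) = (0.172396, -0.032996) ; Y_{6,1}(Ω₂) = (-0.100040, -0.357165) ; Δ = (-0.029031, -0.058273)
  [+2]  conj(Y_{6,2})(Ω₁) = (0.257226, -0.102207) ; Y_{6,2}(Ω₂) = (0.012845, -0.007808) ; Δ = (0.002506, -0.003321)
  [+3]  conj(Y_{6,3})(Ω₁) = (-0.141992, 0.090477) ; Y_{6,3}(Ω₂) = (-0.278688, -0.260411) ; Δ = (0.063133, 0.011761)
  [+4]  conj(Y_{6,4})(Ω₁) = (-0.232624, 0.219522) ; Y_{6,4}(Ω₂) = (0.190991, -0.368287) ; Δ = (0.036418, 0.127599)
  [+5]  conj(Y_{6,5})(Ω₁) = (0.086264, -0.119499) ; Y_{6,5}(Ω₂) = (0.224481, 0.046748) ; Δ = (0.024951, -0.022793)
  [+6]  conj(Y_{6,6})(Ω₁) = (0.199176, -0.427335) ; Y_{6,6}(Ω₂) = (0.004702, 0.069260) ; Δ = (0.030534, 0.011786)
Total Σ_m = (0.282078, 0.000000). Multiply by 0.966644: (0.272669, 0.000000). P_6(cos γ) = 0.272669

0.272669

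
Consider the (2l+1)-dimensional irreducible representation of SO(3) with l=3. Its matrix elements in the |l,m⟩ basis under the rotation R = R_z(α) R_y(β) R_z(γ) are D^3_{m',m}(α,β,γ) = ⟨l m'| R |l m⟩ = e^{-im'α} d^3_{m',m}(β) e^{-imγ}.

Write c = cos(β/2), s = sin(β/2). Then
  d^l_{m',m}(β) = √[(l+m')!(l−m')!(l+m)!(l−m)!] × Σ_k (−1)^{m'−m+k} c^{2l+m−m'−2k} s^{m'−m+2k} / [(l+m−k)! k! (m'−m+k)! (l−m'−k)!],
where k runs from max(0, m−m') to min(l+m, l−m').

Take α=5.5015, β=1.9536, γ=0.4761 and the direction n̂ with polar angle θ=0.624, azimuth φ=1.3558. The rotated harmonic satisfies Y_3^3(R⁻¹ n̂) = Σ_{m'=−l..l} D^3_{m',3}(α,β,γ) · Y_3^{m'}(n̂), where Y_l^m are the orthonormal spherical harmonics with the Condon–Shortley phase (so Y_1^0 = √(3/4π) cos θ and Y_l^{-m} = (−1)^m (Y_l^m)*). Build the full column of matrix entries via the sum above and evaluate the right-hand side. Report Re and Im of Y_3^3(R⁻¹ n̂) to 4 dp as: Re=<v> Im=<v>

Need the full column D^3_{m',3} for m'=−3..3 at α=5.5015, β=1.9536, γ=0.4761.
cos(β/2)=0.559677, sin(β/2)=0.828711
d^3_{-3,3}: single k=6 term ⇒ +0.323905;  D = -0.261387+0.191288i
d^3_{-2,3}: single k=5 term ⇒ +0.535831;  D = -0.529821-0.080032i
d^3_{-1,3}: single k=4 term ⇒ +0.572180;  D = -0.341331-0.459220i
d^3_{0,3}: single k=3 term ⇒ +0.446207;  D = +0.063368-0.441685i
d^3_{1,3}: single k=2 term ⇒ +0.260977;  D = +0.208293-0.157235i
d^3_{2,3}: single k=1 term ⇒ +0.111472;  D = +0.110457+0.015011i
d^3_{3,3}: single k=0 term ⇒ +0.030734;  D = +0.018699+0.024392i
Y_3^{m'}(θ=0.624,φ=1.3558) and Σ D·Y over m':
  (-0.2614+0.1913i)·(-0.0500+0.0665i)  (-0.5298-0.0800i)·(-0.2574-0.1180i)  (-0.3413-0.4592i)·(+0.0924-0.4230i)  (+0.0634-0.4417i)·(+0.0888+0.0000i)  (+0.2083-0.1572i)·(-0.0924-0.4230i)  (+0.1105+0.0150i)·(-0.2574+0.1180i)  (+0.0187+0.0244i)·(+0.0500+0.0665i)
Y_3^3(R⁻¹ n̂) = -0.209543+0.057001i

Re=-0.2095 Im=0.0570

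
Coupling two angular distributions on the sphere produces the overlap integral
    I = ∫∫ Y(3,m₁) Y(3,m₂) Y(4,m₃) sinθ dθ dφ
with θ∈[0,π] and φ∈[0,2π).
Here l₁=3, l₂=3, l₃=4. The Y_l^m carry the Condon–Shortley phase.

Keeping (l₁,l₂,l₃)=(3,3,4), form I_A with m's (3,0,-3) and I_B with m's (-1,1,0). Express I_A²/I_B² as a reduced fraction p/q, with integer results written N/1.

63/1

Shared (l₁,l₂,l₃)=(3,3,4): N and (l;000)² cancel in I_A²/I_B².
A: Δ = 2!·4!·4!/11! = 1/34650; Racah Σ t=0..0: t=0:+1/288 = 1/288; ⇒ 3j(3 3 4; 3 0 -3)² = 1/22, sgn -1
B: Δ = 2!·4!·4!/11! = 1/34650; Racah Σ t=0..2: t=0:+1/1152 t=1:−1/36 t=2:+1/32 = 5/1152; ⇒ 3j(3 3 4; -1 1 0)² = 1/1386, sgn +1
I_A²/I_B² = (1/22)/(1/1386) = 63/1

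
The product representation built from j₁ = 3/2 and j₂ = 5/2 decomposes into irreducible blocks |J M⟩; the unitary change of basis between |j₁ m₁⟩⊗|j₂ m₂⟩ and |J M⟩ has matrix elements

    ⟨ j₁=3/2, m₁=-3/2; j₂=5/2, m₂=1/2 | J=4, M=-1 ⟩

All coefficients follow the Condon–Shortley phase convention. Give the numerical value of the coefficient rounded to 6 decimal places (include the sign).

+0.422577

√[9·0!3!5!/9! · 0!3!3!2!3!5!] = √(6480/7)
  +(−1)^0/∏(0,0,3,3,0,2)! = 1/72  (running 1/72)
⟨..|..⟩ = √(6480/7)·(1/72) = +0.422577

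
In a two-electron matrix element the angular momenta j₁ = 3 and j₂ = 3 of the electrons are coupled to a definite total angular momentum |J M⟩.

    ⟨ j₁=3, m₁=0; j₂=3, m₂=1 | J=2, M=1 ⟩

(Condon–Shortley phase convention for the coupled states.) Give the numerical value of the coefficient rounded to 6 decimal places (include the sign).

+0.154303  (= +√(1/42))

triangle: 4!×2!×2!/9! = 96/362880
(j±m)!: 3!×3!×4!×2!×3!×1! = 10368
prefactor² = (2J+1)×Δ×N² = 96/7
  k=2: +1/(2!×2!×1!×2!×1!×0!) = 1/8
  k=3: −1/(3!×1!×0!×1!×2!×1!) = -1/12
Σ = 1/24  ⇒  CG² = 96/7×(1/24)² = 1/42
CG = +√(1/42) = +0.154303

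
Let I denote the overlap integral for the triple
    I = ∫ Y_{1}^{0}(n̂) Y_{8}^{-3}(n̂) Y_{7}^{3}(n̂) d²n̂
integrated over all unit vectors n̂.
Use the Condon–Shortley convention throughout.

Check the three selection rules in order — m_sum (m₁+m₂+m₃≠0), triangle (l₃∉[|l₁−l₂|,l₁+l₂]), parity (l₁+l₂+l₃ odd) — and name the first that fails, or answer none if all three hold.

none

Σmᵢ = 0  ✓
l₃∈[|l₁−l₂|,l₁+l₂]=[7,9], have l₃=7  ✓
Σlᵢ = 16 ⇒ even  ✓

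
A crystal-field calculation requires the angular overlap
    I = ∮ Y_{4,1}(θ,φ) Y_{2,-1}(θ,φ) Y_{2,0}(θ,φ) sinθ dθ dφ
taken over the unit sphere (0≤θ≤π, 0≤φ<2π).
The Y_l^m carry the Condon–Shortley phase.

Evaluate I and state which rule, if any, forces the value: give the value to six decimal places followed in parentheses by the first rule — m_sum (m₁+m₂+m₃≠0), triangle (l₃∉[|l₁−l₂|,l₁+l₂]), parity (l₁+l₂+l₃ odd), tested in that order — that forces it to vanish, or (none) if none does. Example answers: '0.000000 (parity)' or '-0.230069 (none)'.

Checks pass: Σm=0; 8 even; l₃=2∈[2,6].
(2·4+1)(2·2+1)(2·2+1) = 225
Δ: 4! 4! 0! / 9! → 1/630
sum: t=2:+1/16 = 1/16
3j²(4 2 2; 0 0 0) = Δ·Π!·Σ² = 2/35  (sign +1)
sum: t=1:−1/24 = -1/24
3j²(4 2 2; 1 -1 0) = Δ·Π!·Σ² = 1/21  (sign -1)
combine: 4πI² = 225·2/35·1/21 = 30/49
take √, sign -1: I = -0.22072812
No selection rule forces the value: the integral is nonzero (none).

-0.220728 (none)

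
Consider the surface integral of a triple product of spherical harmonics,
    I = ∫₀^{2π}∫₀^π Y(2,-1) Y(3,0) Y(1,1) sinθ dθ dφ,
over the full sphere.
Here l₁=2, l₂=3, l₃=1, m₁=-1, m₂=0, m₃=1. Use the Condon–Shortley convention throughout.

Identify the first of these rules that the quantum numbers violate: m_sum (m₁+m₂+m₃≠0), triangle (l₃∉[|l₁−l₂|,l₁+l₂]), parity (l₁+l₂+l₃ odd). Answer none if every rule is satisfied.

none

Σmᵢ = 0  ✓
l₃∈[|l₁−l₂|,l₁+l₂]=[1,5], have l₃=1  ✓
Σlᵢ = 6 ⇒ even  ✓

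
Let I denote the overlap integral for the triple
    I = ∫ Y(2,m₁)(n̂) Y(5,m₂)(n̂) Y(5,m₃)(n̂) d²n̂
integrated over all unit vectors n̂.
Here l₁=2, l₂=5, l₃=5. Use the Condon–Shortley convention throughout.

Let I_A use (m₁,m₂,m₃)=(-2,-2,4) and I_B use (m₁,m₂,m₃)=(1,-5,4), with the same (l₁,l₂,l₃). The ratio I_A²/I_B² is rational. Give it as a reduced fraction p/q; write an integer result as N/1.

8/15

Same 2,5,5: normalisation and zero-m 3j drop out of the ratio.
A: Δ: 2! 2! 8! / 13! → 1/38610; sum: t=2:+1/20160 = 1/20160; 3j²(2 5 5; -2 -2 4) = Δ·Π!·Σ² = 12/715  (sign -1)
B: Δ: 2! 2! 8! / 13! → 1/38610; sum: t=0:+1/80640 = 1/80640; 3j²(2 5 5; 1 -5 4) = Δ·Π!·Σ² = 9/286  (sign -1)
I_A²/I_B² = (12/715)/(9/286) = 8/15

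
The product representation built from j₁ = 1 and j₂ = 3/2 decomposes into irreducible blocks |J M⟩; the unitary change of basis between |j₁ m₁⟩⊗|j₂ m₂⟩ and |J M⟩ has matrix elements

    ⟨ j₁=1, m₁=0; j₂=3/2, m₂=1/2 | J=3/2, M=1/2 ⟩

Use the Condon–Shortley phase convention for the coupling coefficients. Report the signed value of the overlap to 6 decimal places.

j₁+j₂−J=1  J+j₁−j₂=1  J−j₁+j₂=2  j₁+j₂+J+1=5
(j₁±m₁, j₂±m₂, J±M) = (1,1,2,1,2,1)
P² = 4/15
sum k=0..1:
  [0] +1/2 = 1/2
  [1] −1/1 = -1
S = -1/2
C² = P²·S² = 1/15 ; C = -0.258199

-0.258199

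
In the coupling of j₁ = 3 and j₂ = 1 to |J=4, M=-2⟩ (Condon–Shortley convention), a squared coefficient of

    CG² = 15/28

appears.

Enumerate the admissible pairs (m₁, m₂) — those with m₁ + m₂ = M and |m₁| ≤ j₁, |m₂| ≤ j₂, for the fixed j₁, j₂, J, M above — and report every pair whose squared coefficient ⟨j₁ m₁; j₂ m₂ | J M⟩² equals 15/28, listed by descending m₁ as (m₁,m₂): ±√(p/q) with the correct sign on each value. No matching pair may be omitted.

Admissible pairs with m₁+m₂ = M = -2: (-3,1), (-2,0), (-1,-1)
  (m₁,m₂)=(-1,-1): CG² = 15/28, CG = +√(15/28)   ← matches the target
  (m₁,m₂)=(-2,0): CG² = 3/7, CG = +√(3/7)
  (m₁,m₂)=(-3,1): CG² = 1/28, CG = +√(1/28)
Pairs with CG² = 15/28: (-1,-1): +√(15/28)

(-1,-1): +√(15/28)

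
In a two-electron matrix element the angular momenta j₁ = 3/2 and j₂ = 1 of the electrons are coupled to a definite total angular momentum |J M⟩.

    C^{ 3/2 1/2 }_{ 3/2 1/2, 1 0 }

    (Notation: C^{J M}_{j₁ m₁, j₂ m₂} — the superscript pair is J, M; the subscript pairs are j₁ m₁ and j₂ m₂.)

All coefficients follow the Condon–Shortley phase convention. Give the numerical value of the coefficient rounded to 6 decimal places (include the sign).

+√(1/15) ≈ +0.258199

j₁+j₂−J=1  J+j₁−j₂=2  J−j₁+j₂=1  j₁+j₂+J+1=5
(j₁±m₁, j₂±m₂, J±M) = (2,1,1,1,2,1)
P² = 4/15
sum k=0..1:
  [0] +1/1 = 1
  [1] −1/2 = -1/2
S = 1/2
C² = P²·S² = 1/15 ; C = +0.258199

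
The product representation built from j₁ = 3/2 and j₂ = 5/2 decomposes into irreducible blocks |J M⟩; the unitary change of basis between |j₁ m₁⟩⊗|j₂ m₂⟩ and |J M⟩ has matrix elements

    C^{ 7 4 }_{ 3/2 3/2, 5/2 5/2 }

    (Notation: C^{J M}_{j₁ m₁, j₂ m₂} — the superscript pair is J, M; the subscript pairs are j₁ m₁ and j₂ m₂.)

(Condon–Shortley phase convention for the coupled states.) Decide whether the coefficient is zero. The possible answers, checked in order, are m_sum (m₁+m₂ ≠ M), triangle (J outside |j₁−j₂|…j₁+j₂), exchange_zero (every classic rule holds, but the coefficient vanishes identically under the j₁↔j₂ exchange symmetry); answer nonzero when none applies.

triangle

m-sum: m₁+m₂ = 3/2+5/2 = 4, M = 4  ✓
triangle: need |j₁−j₂| ≤ J ≤ j₁+j₂, i.e. J ∈ [1, 4]; J = 7 is outside ✗ ⇒ coefficient is 0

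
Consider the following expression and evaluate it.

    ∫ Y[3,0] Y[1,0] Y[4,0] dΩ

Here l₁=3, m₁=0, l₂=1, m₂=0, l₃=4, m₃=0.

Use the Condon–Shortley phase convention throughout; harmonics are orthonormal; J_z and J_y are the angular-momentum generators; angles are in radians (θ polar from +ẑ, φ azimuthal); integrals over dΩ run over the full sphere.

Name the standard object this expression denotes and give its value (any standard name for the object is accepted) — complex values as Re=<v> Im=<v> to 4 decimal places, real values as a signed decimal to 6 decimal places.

This is a Gaunt coefficient — the integral of a triple product of spherical harmonics over the sphere.
Checks pass: Σm=0; 8 even; l₃=4∈[2,4].
(2·3+1)(2·1+1)(2·4+1) = 189
Δ: 0! 6! 2! / 9! → 1/252
sum: t=0:+1/36 = 1/36
3j²(3 1 4; 0 0 0) = Δ·Π!·Σ² = 4/63  (sign +1)
(m-triple is (0,0,0) — same symbol as above.)
combine: 4πI² = 189·4/63·4/63 = 16/21
take √, sign +1: I = 0.24623252

Gaunt coefficient, +0.246233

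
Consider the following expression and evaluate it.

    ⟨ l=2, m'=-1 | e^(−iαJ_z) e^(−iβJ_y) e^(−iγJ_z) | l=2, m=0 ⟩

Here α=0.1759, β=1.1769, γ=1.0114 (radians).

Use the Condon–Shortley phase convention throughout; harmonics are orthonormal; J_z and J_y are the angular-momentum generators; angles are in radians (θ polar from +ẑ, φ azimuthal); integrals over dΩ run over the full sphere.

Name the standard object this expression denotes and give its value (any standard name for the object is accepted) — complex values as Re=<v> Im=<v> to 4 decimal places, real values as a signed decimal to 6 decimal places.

This is a Wigner D-matrix element — the rotation-matrix element ⟨l m'| R(α,β,γ) |l m⟩ in the angular-momentum basis.
Split into d^2_{-1,0}(β=1.1769) × two z-phases.
Half-angle: c=0.831802, s=0.555072. N=√(1·6·2·2)=4.898979
k: max(0,(0)−(-1))=1 … min(2+(0),2−(-1))=2
  k=1: (−1)^0·4.8990/(2)·0.8318^3·0.5551^1 = +0.782502
  k=2: (−1)^1·4.8990/(2)·0.8318^1·0.5551^3 = -0.348453
d^2_{-1,0}(1.1769) = +0.782502 -0.348453 = +0.434048
Phases: e^{-i·(-1)·0.1759}=+0.984569+0.174994i, e^{-i·(0)·1.0114}=+1.000000+0.000000i ⇒ D=+0.427351+0.075956i

Wigner D-matrix element, Re=0.4274 Im=0.0760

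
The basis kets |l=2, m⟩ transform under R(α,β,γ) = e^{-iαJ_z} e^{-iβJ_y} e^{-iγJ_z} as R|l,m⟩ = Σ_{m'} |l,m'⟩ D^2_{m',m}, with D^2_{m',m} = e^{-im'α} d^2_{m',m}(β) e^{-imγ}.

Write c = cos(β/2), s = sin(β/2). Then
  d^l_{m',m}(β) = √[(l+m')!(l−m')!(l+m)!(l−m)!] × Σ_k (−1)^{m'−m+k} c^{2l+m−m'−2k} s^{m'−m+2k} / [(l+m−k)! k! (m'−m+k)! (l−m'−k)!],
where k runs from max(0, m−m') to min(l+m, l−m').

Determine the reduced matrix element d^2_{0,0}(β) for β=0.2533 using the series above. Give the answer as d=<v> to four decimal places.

d=0.9058

d^2_{0,0}(β=0.2533) via the finite sum:
With c≡cos(β/2)=0.991991 and s≡sin(β/2)=0.126312, N=[2·2·2·2]^{1/2}=4.000000
Admissible k: 0..2 (factorial args all ≥0)
  k=0: (−1)^0·4.0000/(4)·0.9920^4·0.1263^0 = +0.968345
  k=1: (−1)^1·4.0000/(1)·0.9920^2·0.1263^2 = -0.062800
  k=2: (−1)^2·4.0000/(4)·0.9920^0·0.1263^4 = +0.000255
d^2_{0,0}(0.2533) = +0.968345 -0.062800 +0.000255 = +0.905799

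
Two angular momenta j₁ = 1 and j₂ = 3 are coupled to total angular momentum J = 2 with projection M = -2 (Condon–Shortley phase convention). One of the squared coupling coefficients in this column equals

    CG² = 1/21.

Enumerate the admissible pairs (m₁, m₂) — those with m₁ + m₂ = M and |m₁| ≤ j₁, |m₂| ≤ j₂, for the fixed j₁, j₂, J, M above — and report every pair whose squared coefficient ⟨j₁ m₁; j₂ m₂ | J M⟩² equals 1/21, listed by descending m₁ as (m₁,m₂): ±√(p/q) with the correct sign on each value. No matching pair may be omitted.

(-1,-1): +√(1/21)

Admissible pairs with m₁+m₂ = M = -2: (-1,-1), (0,-2), (1,-3)
  (m₁,m₂)=(1,-3): CG² = 5/7, CG = +√(5/7)
  (m₁,m₂)=(0,-2): CG² = 5/21, CG = −√(5/21)
  (m₁,m₂)=(-1,-1): CG² = 1/21, CG = +√(1/21)   ← matches the target
Pairs with CG² = 1/21: (-1,-1): +√(1/21)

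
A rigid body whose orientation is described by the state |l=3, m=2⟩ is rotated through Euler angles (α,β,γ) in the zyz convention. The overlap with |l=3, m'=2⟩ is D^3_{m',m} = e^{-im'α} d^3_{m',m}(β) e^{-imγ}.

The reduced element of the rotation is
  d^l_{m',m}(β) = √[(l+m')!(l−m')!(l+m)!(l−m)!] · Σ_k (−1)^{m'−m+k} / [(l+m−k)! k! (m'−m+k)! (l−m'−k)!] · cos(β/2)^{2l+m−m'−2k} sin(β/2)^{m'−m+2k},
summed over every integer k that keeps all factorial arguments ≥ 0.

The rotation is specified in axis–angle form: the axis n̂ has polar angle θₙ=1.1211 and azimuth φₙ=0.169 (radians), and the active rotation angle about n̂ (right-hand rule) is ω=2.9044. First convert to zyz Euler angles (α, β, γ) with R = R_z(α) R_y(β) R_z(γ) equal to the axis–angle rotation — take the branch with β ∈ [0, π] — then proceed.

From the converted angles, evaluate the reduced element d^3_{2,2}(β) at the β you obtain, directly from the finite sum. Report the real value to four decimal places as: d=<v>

Axis–angle → zyz. n̂ = (sinθₙcosφₙ, sinθₙsinφₙ, cosθₙ) = (+0.887749, +0.151474, +0.434692), ω = 2.9044.
R = I cosω + sinω [n̂]ₓ + (1−cosω) n̂n̂ᵀ gives
  R = [+0.582130, +0.163036, +0.796583; +0.367319, -0.926755, -0.078753; +0.725398, +0.338445, -0.599378]
β = atan2(√(R₁₃²+R₂₃²), R₃₃) = 2.213520; α = atan2(R₂₃, R₁₃) mod 2π = 6.184642; γ = atan2(R₃₂, −R₃₁) mod 2π = 2.705050
d^3_{2,2}(β=2.2135) via the finite sum:
Half-angle: c=0.447561, s=0.894253. N=√(120·1·120·1)=120.000000
k∈{0,1} keeps every argument non-negative
  k=0: (−1)^0·120.0000/(120)·0.4476^6·0.8943^0 = +0.008037
  k=1: (−1)^1·120.0000/(24)·0.4476^4·0.8943^2 = -0.160436
d^3_{2,2}(2.2135) = +0.008037 -0.160436 = -0.152398

d=-0.1524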